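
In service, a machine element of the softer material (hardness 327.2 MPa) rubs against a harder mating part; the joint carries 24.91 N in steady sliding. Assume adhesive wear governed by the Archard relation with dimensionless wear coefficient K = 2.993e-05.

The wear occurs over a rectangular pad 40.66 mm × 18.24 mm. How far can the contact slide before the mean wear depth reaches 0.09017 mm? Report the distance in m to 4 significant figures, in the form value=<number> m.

Every step carries full precision; intermediate values are printed rounded; a single final rounding, at 4 significant digits.
Convert: Hardness H = 327.2 MPa = 3.272e+08 Pa.
Convert: Pad sides 40.66 mm × 18.24 mm = 0.04066 m × 0.01824 m. Contact area A = 0.04066 m × 0.01824 m = 7.416e-04 m².
Convert: Depth limit h_lim = 0.09017 mm = 9.017e-05 m.
As SI base values: W = 24.91 N, H = 3.272e+08 Pa, K = 2.993e-05.
Allowed volume V_lim = h_lim·A = 9.017e-05 · 7.416e-04 = 6.687e-08 m³.
So the life L = V_lim·H/(K·W) = 6.687e-08 · 3.272e+08 / (2.993e-05 · 24.91) = 2.935e+04 m.

value=2.935e+04 m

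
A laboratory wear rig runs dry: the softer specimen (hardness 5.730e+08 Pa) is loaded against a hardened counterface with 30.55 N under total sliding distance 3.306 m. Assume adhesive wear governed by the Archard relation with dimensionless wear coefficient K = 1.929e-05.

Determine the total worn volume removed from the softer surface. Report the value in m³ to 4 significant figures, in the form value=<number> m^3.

Intermediate values appear rounded, and all working math holds exact precision. Rounded once at the end, at 4 significant figures.
In SI base units, W = 30.55 N, H = 5.730e+08 Pa, K = 1.929e-05.
Apply Archard: V = K·W·L/H = 1.929e-05 · 30.55 · 3.306 / 5.730e+08 = 3.400e-12 m³.

value=3.400e-12 m^3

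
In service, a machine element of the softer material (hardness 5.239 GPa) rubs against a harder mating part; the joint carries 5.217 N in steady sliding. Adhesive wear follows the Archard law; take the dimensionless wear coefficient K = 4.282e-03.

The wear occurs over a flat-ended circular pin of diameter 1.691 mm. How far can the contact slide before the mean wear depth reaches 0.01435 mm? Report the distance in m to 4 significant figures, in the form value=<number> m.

value=7.558 m

The intermediates are shown rounded; each operation carries full precision; rounded once at the end, at four significant digits.
Convert: Hardness H = 5.239 GPa = 5.239e+09 Pa.
Convert: Pin diameter d = 1.691 mm = 0.001691 m. Contact area A = π·d²/4 = π·(0.001691 m)²/4 = 2.246e-06 m².
Convert: Depth limit h_lim = 0.01435 mm = 1.435e-05 m.
As SI base values: W = 5.217 N, H = 5.239e+09 Pa, K = 4.282e-03.
Limit volume V_lim = h_lim·A = 1.435e-05 · 2.246e-06 = 3.223e-11 m³.
Thus life L = V_lim·H/(K·W) = 3.223e-11 · 5.239e+09 / (4.282e-03 · 5.217) = 7.558 m.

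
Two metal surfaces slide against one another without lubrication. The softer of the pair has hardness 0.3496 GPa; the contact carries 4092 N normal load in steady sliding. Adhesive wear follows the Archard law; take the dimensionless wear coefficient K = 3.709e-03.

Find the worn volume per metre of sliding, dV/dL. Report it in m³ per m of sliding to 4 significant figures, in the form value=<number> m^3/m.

value=4.341e-08 m^3/m

The computation holds full float precision. Intermediates appear rounded; a lone final rounding, at four significant digits.
Hardness H = 0.3496 GPa = 3.496e+08 Pa.
In SI base units, W = 4092 N, H = 3.496e+08 Pa, K = 3.709e-03.
Rate of wear dV/dL = K·W/H, per unit distance: 3.709e-03 · 4092 / 3.496e+08 = 4.341e-08 m³/m.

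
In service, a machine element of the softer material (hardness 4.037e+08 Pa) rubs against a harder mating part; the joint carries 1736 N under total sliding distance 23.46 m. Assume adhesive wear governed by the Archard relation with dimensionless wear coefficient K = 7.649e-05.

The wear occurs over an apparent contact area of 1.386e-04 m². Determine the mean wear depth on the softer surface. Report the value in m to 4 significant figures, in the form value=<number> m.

value=5.568e-05 m

Shown intermediates are rounded. All working math keeps full precision. Rounded once at the end: 4 significant digits.
In SI base units: W = 1736 N, H = 4.037e+08 Pa, K = 7.649e-05.
Archard volume V = K·W·L/H = 7.649e-05 · 1736 · 23.46 / 4.037e+08 = 7.717e-09 m³.
Mean wear depth h = V/A = 7.717e-09 / 1.386e-04 = 5.568e-05 m.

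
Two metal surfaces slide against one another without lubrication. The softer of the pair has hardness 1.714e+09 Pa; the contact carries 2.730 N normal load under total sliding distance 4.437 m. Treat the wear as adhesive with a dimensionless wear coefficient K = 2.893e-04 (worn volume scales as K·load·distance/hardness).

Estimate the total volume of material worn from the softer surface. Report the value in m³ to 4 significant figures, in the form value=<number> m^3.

value=2.045e-12 m^3

The intermediates are shown rounded. Each operation keeps exact precision — rounded just once, at four significant digits.
Expressed in SI base units: W = 2.730 N, H = 1.714e+09 Pa, K = 2.893e-04.
Archard volume V = K·W·L/H = 2.893e-04 · 2.730 · 4.437 / 1.714e+09 = 2.045e-12 m³.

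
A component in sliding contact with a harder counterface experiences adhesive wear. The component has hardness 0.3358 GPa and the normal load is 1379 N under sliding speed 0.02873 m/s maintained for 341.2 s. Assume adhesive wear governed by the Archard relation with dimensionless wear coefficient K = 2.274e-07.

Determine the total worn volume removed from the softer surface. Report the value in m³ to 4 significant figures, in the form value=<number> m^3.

All working math runs at full precision, and intermediate values are printed rounded — a single final rounding, at 4 significant digits.
Convert: Distance covered L = v·t = 0.02873 m/s × 341.2 s = 9.803 m.
Convert: Hardness H = 0.3358 GPa = 3.358e+08 Pa.
Collected in SI base units: W = 1379 N, H = 3.358e+08 Pa, K = 2.274e-07.
Volume removed: V = K·W·L/H = 2.274e-07 · 1379 · 9.803 / 3.358e+08 = 9.154e-12 m³.

value=9.154e-12 m^3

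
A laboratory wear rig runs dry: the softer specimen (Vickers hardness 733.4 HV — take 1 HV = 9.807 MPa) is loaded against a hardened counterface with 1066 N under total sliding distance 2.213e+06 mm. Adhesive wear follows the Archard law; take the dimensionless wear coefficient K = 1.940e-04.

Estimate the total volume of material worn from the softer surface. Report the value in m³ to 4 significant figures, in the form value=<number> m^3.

The intermediates are displayed rounded. Every step keeps full float precision. Rounded just once to 4 significant digits.
Convert: Sliding distance L = 2.213e+06 mm = 2213 m.
Convert: Hardness H = 733.4 HV × 9.807 MPa/HV = 7192 MPa = 7.192e+09 Pa.
Working in SI base units: W = 1066 N, H = 7.192e+09 Pa, K = 1.940e-04.
Wear volume V = K·W·L/H = 1.940e-04 · 1066 · 2213 / 7.192e+09 = 6.363e-08 m³.

value=6.363e-08 m^3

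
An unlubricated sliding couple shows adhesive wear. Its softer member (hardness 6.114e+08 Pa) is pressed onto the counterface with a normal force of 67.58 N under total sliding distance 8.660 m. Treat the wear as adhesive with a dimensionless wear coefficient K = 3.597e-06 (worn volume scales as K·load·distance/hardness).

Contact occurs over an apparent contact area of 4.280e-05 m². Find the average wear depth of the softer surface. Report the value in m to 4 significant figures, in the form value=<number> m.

value=8.045e-08 m

Every step keeps full float precision, and intermediate values are displayed rounded. Rounded just once, at 4 significant digits.
Collected in SI base units: W = 67.58 N, H = 6.114e+08 Pa, K = 3.597e-06.
Archard volume V = K·W·L/H = 3.597e-06 · 67.58 · 8.660 / 6.114e+08 = 3.443e-12 m³.
Average depth h = V/A = 3.443e-12 / 4.280e-05 = 8.045e-08 m.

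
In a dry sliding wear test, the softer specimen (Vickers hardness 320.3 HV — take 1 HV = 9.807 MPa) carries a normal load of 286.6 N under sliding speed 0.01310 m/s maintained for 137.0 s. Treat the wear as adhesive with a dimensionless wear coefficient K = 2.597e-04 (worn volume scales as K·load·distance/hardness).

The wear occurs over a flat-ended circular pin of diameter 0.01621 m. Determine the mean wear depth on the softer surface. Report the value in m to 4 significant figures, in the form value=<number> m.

value=2.061e-07 m

The algebra carries full float precision, and the intermediates are shown rounded. Rounded once at the end, at 4 significant digits.
The distance L = v·t = 0.01310 m/s × 137.0 s = 1.795 m.
Hardness H = 320.3 HV × 9.807 MPa/HV = 3141 MPa = 3.141e+09 Pa.
Contact area A = π·d²/4 = π·(0.01621 m)²/4 = 2.064e-04 m².
Restated in SI base units: W = 286.6 N, H = 3.141e+09 Pa, K = 2.597e-04.
Apply Archard: V = K·W·L/H = 2.597e-04 · 286.6 · 1.795 / 3.141e+09 = 4.253e-11 m³.
Mean wear depth h = V/A = 4.253e-11 / 2.064e-04 = 2.061e-07 m.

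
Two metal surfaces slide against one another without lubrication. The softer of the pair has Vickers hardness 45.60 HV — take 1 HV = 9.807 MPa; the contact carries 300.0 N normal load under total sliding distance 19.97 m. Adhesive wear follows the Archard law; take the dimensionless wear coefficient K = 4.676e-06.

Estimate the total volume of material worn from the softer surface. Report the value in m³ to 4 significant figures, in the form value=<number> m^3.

Displayed values are rounded, and the computation keeps full precision; one last rounding, at 4 significant digits.
Convert: Hardness H = 45.60 HV × 9.807 MPa/HV = 447.2 MPa = 4.472e+08 Pa.
Restated in SI base units: W = 300.0 N, H = 4.472e+08 Pa, K = 4.676e-06.
Archard volume V = K·W·L/H = 4.676e-06 · 300.0 · 19.97 / 4.472e+08 = 6.264e-11 m³.

value=6.264e-11 m^3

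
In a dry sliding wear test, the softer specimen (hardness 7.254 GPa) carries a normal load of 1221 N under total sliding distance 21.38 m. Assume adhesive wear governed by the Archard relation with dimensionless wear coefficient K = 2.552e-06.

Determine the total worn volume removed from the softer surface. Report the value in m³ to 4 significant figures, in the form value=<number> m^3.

value=9.184e-12 m^3

All arithmetic runs at exact precision. Intermediate values are displayed rounded; a lone final rounding, at 4 significant digits.
Convert: Hardness H = 7.254 GPa = 7.254e+09 Pa.
Working in SI base units: W = 1221 N, H = 7.254e+09 Pa, K = 2.552e-06.
The Archard volume V = K·W·L/H = 2.552e-06 · 1221 · 21.38 / 7.254e+09 = 9.184e-12 m³.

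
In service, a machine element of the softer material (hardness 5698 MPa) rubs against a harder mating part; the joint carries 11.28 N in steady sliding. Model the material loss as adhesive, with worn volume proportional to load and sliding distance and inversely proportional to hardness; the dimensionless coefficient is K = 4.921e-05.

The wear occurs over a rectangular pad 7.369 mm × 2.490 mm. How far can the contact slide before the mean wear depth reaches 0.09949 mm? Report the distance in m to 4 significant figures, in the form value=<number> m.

value=1.874e+04 m

Printed values are rounded, and every step keeps exact precision. Rounded just once, at four significant figures.
Hardness H = 5698 MPa = 5.698e+09 Pa.
Pad sides 7.369 mm × 2.490 mm = 0.007369 m × 0.002490 m. Contact area A = 0.007369 m × 0.002490 m = 1.835e-05 m².
Depth limit h_lim = 0.09949 mm = 9.949e-05 m.
In SI base units, W = 11.28 N, H = 5.698e+09 Pa, K = 4.921e-05.
Limit volume V_lim = h_lim·A = 9.949e-05 · 1.835e-05 = 1.826e-09 m³.
Sliding life L = V_lim·H/(K·W) = 1.826e-09 · 5.698e+09 / (4.921e-05 · 11.28) = 1.874e+04 m.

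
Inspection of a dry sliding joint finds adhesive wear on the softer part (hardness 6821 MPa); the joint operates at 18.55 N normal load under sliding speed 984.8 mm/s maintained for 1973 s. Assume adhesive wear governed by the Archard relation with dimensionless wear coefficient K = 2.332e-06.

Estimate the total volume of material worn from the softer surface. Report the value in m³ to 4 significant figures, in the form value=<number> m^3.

All working math keeps full precision, and the intermediates are shown rounded — a lone final rounding, at four significant figures.
Sliding speed v = 984.8 mm/s = 0.9848 m/s. Path length L = v·t = 0.9848 m/s × 1973 s = 1943 m.
Hardness H = 6821 MPa = 6.821e+09 Pa.
Restated in SI base units: W = 18.55 N, H = 6.821e+09 Pa, K = 2.332e-06.
By Archard's law, V = K·W·L/H = 2.332e-06 · 18.55 · 1943 / 6.821e+09 = 1.232e-11 m³.

value=1.232e-11 m^3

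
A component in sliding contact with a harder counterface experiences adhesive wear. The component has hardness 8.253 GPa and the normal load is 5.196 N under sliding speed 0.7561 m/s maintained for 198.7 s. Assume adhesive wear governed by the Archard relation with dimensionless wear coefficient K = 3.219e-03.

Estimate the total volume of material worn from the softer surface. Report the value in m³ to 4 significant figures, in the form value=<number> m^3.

Intermediates appear rounded — all working math runs at full float precision; a lone final rounding, at 4 significant digits.
Convert: Distance L = v·t = 0.7561 m/s × 198.7 s = 150.2 m.
Convert: Hardness H = 8.253 GPa = 8.253e+09 Pa.
In SI base units, W = 5.196 N, H = 8.253e+09 Pa, K = 3.219e-03.
Archard relation: V = K·W·L/H = 3.219e-03 · 5.196 · 150.2 / 8.253e+09 = 3.045e-10 m³.

value=3.045e-10 m^3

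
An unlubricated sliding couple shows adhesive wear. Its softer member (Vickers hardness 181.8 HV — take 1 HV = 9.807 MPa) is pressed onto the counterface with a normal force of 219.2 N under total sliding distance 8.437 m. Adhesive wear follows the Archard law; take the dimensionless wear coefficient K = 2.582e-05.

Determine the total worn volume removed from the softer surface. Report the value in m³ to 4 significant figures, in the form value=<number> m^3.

value=2.678e-11 m^3

All arithmetic runs at full float precision. Intermediates are displayed rounded; one last rounding, at 4 significant digits.
Convert: Hardness H = 181.8 HV × 9.807 MPa/HV = 1783 MPa = 1.783e+09 Pa.
Collected in SI base units: W = 219.2 N, H = 1.783e+09 Pa, K = 2.582e-05.
Worn volume V = K·W·L/H = 2.582e-05 · 219.2 · 8.437 / 1.783e+09 = 2.678e-11 m³.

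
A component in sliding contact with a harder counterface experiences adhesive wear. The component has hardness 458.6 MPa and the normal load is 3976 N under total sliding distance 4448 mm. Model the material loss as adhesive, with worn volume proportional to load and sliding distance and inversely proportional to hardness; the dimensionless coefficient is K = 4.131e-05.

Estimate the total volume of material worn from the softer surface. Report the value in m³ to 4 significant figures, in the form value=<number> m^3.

value=1.593e-09 m^3

The intermediates are displayed rounded. Each operation runs at full precision. Rounded once at the end to four significant figures.
Convert: Distance L = 4448 mm = 4.448 m.
Convert: Hardness H = 458.6 MPa = 4.586e+08 Pa.
As SI base values: W = 3976 N, H = 4.586e+08 Pa, K = 4.131e-05.
The Archard volume V = K·W·L/H = 4.131e-05 · 3976 · 4.448 / 4.586e+08 = 1.593e-09 m³.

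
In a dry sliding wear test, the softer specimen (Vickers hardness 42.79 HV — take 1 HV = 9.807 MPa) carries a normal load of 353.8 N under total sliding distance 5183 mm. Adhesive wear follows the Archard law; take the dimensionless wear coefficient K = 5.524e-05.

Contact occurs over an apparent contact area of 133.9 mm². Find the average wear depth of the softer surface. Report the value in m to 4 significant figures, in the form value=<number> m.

value=1.803e-06 m

Displayed values are rounded, and every step runs at full precision; one last rounding: 4 significant figures.
Convert: Distance covered L = 5183 mm = 5.183 m.
Convert: Hardness H = 42.79 HV × 9.807 MPa/HV = 419.6 MPa = 4.196e+08 Pa.
Convert: Contact area A = 133.9 mm² = 1.339e-04 m².
As SI base values: W = 353.8 N, H = 4.196e+08 Pa, K = 5.524e-05.
Wear volume V = K·W·L/H = 5.524e-05 · 353.8 · 5.183 / 4.196e+08 = 2.414e-10 m³.
Wear depth h = V/A = 2.414e-10 / 1.339e-04 = 1.803e-06 m.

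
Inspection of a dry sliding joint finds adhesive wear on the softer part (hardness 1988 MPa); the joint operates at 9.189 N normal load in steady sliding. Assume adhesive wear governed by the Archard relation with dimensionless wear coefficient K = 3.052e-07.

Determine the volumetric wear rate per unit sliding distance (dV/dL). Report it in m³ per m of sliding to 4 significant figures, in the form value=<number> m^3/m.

The computation carries exact precision; intermediates are shown rounded — a lone final rounding, at four significant figures.
Hardness H = 1988 MPa = 1.988e+09 Pa.
SI base units throughout: W = 9.189 N, H = 1.988e+09 Pa, K = 3.052e-07.
Volumetric rate dV/dL = K·W/H, per unit distance: 3.052e-07 · 9.189 / 1.988e+09 = 1.411e-15 m³/m.

value=1.411e-15 m^3/m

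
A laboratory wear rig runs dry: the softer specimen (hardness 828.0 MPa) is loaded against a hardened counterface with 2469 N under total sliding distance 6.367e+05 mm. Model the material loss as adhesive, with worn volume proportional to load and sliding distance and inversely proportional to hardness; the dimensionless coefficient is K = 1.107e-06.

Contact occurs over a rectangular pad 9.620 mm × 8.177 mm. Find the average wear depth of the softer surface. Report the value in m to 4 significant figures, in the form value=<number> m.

Intermediate values are displayed rounded. The algebra carries full precision — a lone final rounding to 4 significant figures.
The distance L = 6.367e+05 mm = 636.7 m.
Hardness H = 828.0 MPa = 8.280e+08 Pa.
Pad sides 9.620 mm × 8.177 mm = 0.009620 m × 0.008177 m. Contact area A = 0.009620 m × 0.008177 m = 7.866e-05 m².
In SI base units: W = 2469 N, H = 8.280e+08 Pa, K = 1.107e-06.
Apply Archard: V = K·W·L/H = 1.107e-06 · 2469 · 636.7 / 8.280e+08 = 2.102e-09 m³.
Mean wear depth h = V/A = 2.102e-09 / 7.866e-05 = 2.672e-05 m.

value=2.672e-05 m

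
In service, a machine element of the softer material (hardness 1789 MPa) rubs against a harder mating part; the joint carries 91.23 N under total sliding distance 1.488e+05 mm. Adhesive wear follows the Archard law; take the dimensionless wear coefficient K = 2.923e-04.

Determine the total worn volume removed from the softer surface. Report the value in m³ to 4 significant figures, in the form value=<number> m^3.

The intermediates are printed rounded, and the algebra runs at full float precision; a single final rounding to 4 significant figures.
Convert: Sliding distance L = 1.488e+05 mm = 148.8 m.
Convert: Hardness H = 1789 MPa = 1.789e+09 Pa.
In SI base units: W = 91.23 N, H = 1.789e+09 Pa, K = 2.923e-04.
By Archard's law, V = K·W·L/H = 2.923e-04 · 91.23 · 148.8 / 1.789e+09 = 2.218e-09 m³.

value=2.218e-09 m^3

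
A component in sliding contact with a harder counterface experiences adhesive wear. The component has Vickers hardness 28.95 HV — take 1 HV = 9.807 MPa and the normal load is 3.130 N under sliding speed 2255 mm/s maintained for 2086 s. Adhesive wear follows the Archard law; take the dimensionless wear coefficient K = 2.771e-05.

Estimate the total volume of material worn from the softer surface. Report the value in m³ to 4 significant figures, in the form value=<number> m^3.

value=1.437e-09 m^3

Intermediates appear rounded — the algebra maintains full precision. Rounded once at the end: 4 significant figures.
Convert: Sliding speed v = 2255 mm/s = 2.255 m/s. Sliding distance L = v·t = 2.255 m/s × 2086 s = 4704 m.
Convert: Hardness H = 28.95 HV × 9.807 MPa/HV = 283.9 MPa = 2.839e+08 Pa.
Expressed in SI base units: W = 3.130 N, H = 2.839e+08 Pa, K = 2.771e-05.
Apply Archard: V = K·W·L/H = 2.771e-05 · 3.130 · 4704 / 2.839e+08 = 1.437e-09 m³.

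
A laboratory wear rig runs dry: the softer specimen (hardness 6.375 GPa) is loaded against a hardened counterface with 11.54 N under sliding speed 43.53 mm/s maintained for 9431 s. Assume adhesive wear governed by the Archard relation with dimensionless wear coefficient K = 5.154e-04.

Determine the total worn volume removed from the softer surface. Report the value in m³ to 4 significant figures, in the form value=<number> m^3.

Intermediates are printed rounded. All arithmetic keeps full float precision — a single final rounding to 4 significant digits.
Convert: Sliding speed v = 43.53 mm/s = 0.04353 m/s. The distance L = v·t = 0.04353 m/s × 9431 s = 410.5 m.
Convert: Hardness H = 6.375 GPa = 6.375e+09 Pa.
In SI base units: W = 11.54 N, H = 6.375e+09 Pa, K = 5.154e-04.
Worn volume V = K·W·L/H = 5.154e-04 · 11.54 · 410.5 / 6.375e+09 = 3.830e-10 m³.

value=3.830e-10 m^3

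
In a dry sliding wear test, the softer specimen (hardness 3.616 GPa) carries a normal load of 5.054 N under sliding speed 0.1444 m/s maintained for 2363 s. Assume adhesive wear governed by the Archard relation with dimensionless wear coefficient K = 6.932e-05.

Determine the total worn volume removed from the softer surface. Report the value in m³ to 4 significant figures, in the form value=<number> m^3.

value=3.306e-11 m^3

The computation runs at full float precision — the intermediates appear rounded, and a single final rounding, at four significant digits.
Convert: Distance covered L = v·t = 0.1444 m/s × 2363 s = 341.2 m.
Convert: Hardness H = 3.616 GPa = 3.616e+09 Pa.
In SI base units: W = 5.054 N, H = 3.616e+09 Pa, K = 6.932e-05.
Apply Archard: V = K·W·L/H = 6.932e-05 · 5.054 · 341.2 / 3.616e+09 = 3.306e-11 m³.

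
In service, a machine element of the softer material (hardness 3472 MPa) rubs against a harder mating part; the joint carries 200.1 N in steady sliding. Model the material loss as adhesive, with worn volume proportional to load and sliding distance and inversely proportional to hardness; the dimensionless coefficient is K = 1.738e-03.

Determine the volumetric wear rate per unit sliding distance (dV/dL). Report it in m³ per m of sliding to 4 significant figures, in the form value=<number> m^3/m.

value=1.002e-10 m^3/m

Every step maintains full precision. Intermediate values appear rounded — one last rounding: four significant figures.
Convert: Hardness H = 3472 MPa = 3.472e+09 Pa.
As SI base values: W = 200.1 N, H = 3.472e+09 Pa, K = 1.738e-03.
The wear rate dV/dL = K·W/H, so: 1.738e-03 · 200.1 / 3.472e+09 = 1.002e-10 m³/m.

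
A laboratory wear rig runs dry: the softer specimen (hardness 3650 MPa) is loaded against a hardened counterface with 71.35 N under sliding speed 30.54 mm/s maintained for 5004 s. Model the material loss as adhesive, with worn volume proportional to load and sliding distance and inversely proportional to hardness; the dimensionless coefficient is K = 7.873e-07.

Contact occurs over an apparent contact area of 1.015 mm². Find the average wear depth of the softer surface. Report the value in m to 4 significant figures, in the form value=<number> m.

Printed values are rounded, and the algebra maintains exact precision — a single final rounding to four significant digits.
Convert: Sliding speed v = 30.54 mm/s = 0.03054 m/s. Distance L = v·t = 0.03054 m/s × 5004 s = 152.8 m.
Convert: Hardness H = 3650 MPa = 3.650e+09 Pa.
Convert: Contact area A = 1.015 mm² = 1.015e-06 m².
In SI base units: W = 71.35 N, H = 3.650e+09 Pa, K = 7.873e-07.
Apply Archard: V = K·W·L/H = 7.873e-07 · 71.35 · 152.8 / 3.650e+09 = 2.352e-12 m³.
Depth of wear h = V/A = 2.352e-12 / 1.015e-06 = 2.317e-06 m.

value=2.317e-06 m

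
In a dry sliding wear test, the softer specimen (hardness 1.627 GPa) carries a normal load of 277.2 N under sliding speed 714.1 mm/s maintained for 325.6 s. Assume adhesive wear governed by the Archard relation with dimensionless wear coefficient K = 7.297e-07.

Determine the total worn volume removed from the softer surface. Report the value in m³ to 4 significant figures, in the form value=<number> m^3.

Intermediate values appear rounded, and the algebra holds full float precision — rounded just once to four significant figures.
Sliding speed v = 714.1 mm/s = 0.7141 m/s. The distance L = v·t = 0.7141 m/s × 325.6 s = 232.5 m.
Hardness H = 1.627 GPa = 1.627e+09 Pa.
In SI base units, W = 277.2 N, H = 1.627e+09 Pa, K = 7.297e-07.
Archard volume V = K·W·L/H = 7.297e-07 · 277.2 · 232.5 / 1.627e+09 = 2.891e-11 m³.

value=2.891e-11 m^3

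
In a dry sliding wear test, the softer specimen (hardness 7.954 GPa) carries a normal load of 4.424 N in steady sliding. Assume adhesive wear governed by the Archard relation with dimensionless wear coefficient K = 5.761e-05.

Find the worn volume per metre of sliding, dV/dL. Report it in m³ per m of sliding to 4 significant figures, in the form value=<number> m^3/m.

Intermediate values are printed rounded — every step keeps full precision — a single final rounding, at 4 significant digits.
Hardness H = 7.954 GPa = 7.954e+09 Pa.
Restated in SI base units: W = 4.424 N, H = 7.954e+09 Pa, K = 5.761e-05.
Sliding wear rate dV/dL = K·W/H (no L dependence): 5.761e-05 · 4.424 / 7.954e+09 = 3.204e-14 m³/m.

value=3.204e-14 m^3/m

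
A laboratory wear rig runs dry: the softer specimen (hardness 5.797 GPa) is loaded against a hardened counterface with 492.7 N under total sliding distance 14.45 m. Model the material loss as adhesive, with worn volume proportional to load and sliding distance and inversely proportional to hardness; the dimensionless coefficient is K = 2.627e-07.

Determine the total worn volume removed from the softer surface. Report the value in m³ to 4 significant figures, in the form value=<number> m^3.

value=3.226e-13 m^3

Intermediate values are printed rounded — each operation holds exact precision, and one last rounding, at 4 significant digits.
Hardness H = 5.797 GPa = 5.797e+09 Pa.
Collected in SI base units: W = 492.7 N, H = 5.797e+09 Pa, K = 2.627e-07.
Archard volume V = K·W·L/H = 2.627e-07 · 492.7 · 14.45 / 5.797e+09 = 3.226e-13 m³.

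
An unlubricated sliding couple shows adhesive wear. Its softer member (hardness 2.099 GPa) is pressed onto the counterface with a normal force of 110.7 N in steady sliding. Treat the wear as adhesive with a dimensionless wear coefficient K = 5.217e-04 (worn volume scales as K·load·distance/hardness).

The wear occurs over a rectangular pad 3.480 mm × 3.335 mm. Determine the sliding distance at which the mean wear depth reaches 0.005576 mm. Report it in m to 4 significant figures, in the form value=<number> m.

value=2.352 m

All arithmetic runs at full float precision. Intermediates are displayed rounded — a lone final rounding to 4 significant digits.
Convert: Hardness H = 2.099 GPa = 2.099e+09 Pa.
Convert: Pad sides 3.480 mm × 3.335 mm = 0.003480 m × 0.003335 m. Contact area A = 0.003480 m × 0.003335 m = 1.161e-05 m².
Convert: Depth limit h_lim = 0.005576 mm = 5.576e-06 m.
Collected in SI base units: W = 110.7 N, H = 2.099e+09 Pa, K = 5.217e-04.
Permissible volume V_lim = h_lim·A = 5.576e-06 · 1.161e-05 = 6.471e-11 m³.
Life L = V_lim·H/(K·W) = 6.471e-11 · 2.099e+09 / (5.217e-04 · 110.7) = 2.352 m.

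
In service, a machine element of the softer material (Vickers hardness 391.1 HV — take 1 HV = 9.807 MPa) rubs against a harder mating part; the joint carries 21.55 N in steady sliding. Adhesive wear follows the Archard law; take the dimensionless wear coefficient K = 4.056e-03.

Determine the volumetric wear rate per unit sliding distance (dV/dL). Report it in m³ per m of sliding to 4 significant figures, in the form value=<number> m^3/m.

value=2.279e-11 m^3/m

All arithmetic runs at full precision; intermediates are displayed rounded, and rounded once at the end: four significant digits.
Hardness H = 391.1 HV × 9.807 MPa/HV = 3836 MPa = 3.836e+09 Pa.
Collected in SI base units: W = 21.55 N, H = 3.836e+09 Pa, K = 4.056e-03.
Volumetric rate dV/dL = K·W/H, so: 4.056e-03 · 21.55 / 3.836e+09 = 2.279e-11 m³/m.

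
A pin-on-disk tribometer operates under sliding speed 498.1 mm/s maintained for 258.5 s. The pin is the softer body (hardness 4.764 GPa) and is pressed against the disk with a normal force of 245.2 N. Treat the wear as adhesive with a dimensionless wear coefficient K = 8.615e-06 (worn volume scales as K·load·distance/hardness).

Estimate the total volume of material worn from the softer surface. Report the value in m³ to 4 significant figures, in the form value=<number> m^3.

value=5.709e-11 m^3

All working math maintains exact precision — printed values are rounded — a lone final rounding, at 4 significant digits.
Sliding speed v = 498.1 mm/s = 0.4981 m/s. Path length L = v·t = 0.4981 m/s × 258.5 s = 128.8 m.
Hardness H = 4.764 GPa = 4.764e+09 Pa.
As SI base values: W = 245.2 N, H = 4.764e+09 Pa, K = 8.615e-06.
By Archard's law, V = K·W·L/H = 8.615e-06 · 245.2 · 128.8 / 4.764e+09 = 5.709e-11 m³.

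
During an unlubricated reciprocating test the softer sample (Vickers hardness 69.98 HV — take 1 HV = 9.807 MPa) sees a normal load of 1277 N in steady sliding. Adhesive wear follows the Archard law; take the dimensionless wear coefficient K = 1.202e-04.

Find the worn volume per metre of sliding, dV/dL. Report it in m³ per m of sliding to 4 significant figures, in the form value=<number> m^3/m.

Intermediate values are shown rounded — each operation runs at exact precision. Rounded just once to four significant figures.
Hardness H = 69.98 HV × 9.807 MPa/HV = 686.3 MPa = 6.863e+08 Pa.
SI base units throughout: W = 1277 N, H = 6.863e+08 Pa, K = 1.202e-04.
Rate of wear dV/dL = K·W/H (independent of L): 1.202e-04 · 1277 / 6.863e+08 = 2.237e-10 m³/m.

value=2.237e-10 m^3/m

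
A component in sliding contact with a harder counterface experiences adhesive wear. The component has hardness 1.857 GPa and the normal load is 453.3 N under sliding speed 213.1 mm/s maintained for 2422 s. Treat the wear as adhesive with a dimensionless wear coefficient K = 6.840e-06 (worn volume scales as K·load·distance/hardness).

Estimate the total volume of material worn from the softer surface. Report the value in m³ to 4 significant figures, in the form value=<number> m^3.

The intermediates are printed rounded — the computation maintains full precision — rounded once at the end to 4 significant figures.
Sliding speed v = 213.1 mm/s = 0.2131 m/s. Distance L = v·t = 0.2131 m/s × 2422 s = 516.1 m.
Hardness H = 1.857 GPa = 1.857e+09 Pa.
In SI base units, W = 453.3 N, H = 1.857e+09 Pa, K = 6.840e-06.
Worn volume V = K·W·L/H = 6.840e-06 · 453.3 · 516.1 / 1.857e+09 = 8.618e-10 m³.

value=8.618e-10 m^3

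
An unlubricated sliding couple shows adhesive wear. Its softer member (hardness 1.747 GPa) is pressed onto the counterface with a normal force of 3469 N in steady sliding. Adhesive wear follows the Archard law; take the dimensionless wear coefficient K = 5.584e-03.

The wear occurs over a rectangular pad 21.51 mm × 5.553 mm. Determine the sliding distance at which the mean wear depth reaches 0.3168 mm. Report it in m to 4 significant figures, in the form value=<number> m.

All arithmetic carries exact precision; intermediates are shown rounded. Rounded just once: 4 significant figures.
Convert: Hardness H = 1.747 GPa = 1.747e+09 Pa.
Convert: Pad sides 21.51 mm × 5.553 mm = 0.02151 m × 0.005553 m. Contact area A = 0.02151 m × 0.005553 m = 1.194e-04 m².
Convert: Depth limit h_lim = 0.3168 mm = 3.168e-04 m.
Collected in SI base units: W = 3469 N, H = 1.747e+09 Pa, K = 5.584e-03.
Wearable volume V_lim = h_lim·A = 3.168e-04 · 1.194e-04 = 3.784e-08 m³.
Life L = V_lim·H/(K·W) = 3.784e-08 · 1.747e+09 / (5.584e-03 · 3469) = 3.413 m.

value=3.413 m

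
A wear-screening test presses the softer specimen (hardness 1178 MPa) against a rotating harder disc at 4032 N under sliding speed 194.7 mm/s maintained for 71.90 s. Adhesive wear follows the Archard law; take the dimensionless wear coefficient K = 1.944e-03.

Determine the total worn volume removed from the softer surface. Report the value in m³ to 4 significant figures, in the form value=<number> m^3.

value=9.315e-08 m^3

All working math maintains full float precision. Displayed values are rounded — one last rounding to 4 significant figures.
Convert: Sliding speed v = 194.7 mm/s = 0.1947 m/s. Total distance L = v·t = 0.1947 m/s × 71.90 s = 14.00 m.
Convert: Hardness H = 1178 MPa = 1.178e+09 Pa.
In SI base units, W = 4032 N, H = 1.178e+09 Pa, K = 1.944e-03.
Apply Archard: V = K·W·L/H = 1.944e-03 · 4032 · 14.00 / 1.178e+09 = 9.315e-08 m³.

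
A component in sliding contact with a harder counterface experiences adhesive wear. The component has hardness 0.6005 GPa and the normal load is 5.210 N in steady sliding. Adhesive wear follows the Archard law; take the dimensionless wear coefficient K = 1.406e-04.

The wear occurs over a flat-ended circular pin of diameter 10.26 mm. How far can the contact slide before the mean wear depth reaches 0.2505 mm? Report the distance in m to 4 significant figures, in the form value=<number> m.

Intermediates are printed rounded — every step holds full precision; a single final rounding: 4 significant figures.
Convert: Hardness H = 0.6005 GPa = 6.005e+08 Pa.
Convert: Pin diameter d = 10.26 mm = 0.01026 m. Contact area A = π·d²/4 = π·(0.01026 m)²/4 = 8.268e-05 m².
Convert: Depth limit h_lim = 0.2505 mm = 2.505e-04 m.
Working in SI base units: W = 5.210 N, H = 6.005e+08 Pa, K = 1.406e-04.
Permissible volume V_lim = h_lim·A = 2.505e-04 · 8.268e-05 = 2.071e-08 m³.
So the life L = V_lim·H/(K·W) = 2.071e-08 · 6.005e+08 / (1.406e-04 · 5.210) = 1.698e+04 m.

value=1.698e+04 m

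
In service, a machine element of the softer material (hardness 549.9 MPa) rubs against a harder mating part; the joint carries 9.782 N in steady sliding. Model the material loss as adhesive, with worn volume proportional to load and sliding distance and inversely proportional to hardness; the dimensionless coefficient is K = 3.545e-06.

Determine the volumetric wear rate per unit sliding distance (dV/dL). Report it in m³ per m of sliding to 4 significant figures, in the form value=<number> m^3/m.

value=6.306e-14 m^3/m

The computation keeps full float precision — the intermediates appear rounded, and one last rounding, at four significant digits.
Hardness H = 549.9 MPa = 5.499e+08 Pa.
Working in SI base units: W = 9.782 N, H = 5.499e+08 Pa, K = 3.545e-06.
Rate of wear dV/dL = K·W/H, so: 3.545e-06 · 9.782 / 5.499e+08 = 6.306e-14 m³/m.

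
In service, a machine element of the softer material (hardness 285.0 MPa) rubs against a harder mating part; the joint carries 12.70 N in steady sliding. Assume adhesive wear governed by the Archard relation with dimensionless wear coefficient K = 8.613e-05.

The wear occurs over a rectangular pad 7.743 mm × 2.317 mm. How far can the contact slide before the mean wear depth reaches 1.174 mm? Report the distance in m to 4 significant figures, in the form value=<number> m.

value=5488 m

The computation runs at full precision; intermediate values are shown rounded, and one last rounding: 4 significant figures.
Convert: Hardness H = 285.0 MPa = 2.850e+08 Pa.
Convert: Pad sides 7.743 mm × 2.317 mm = 0.007743 m × 0.002317 m. Contact area A = 0.007743 m × 0.002317 m = 1.794e-05 m².
Convert: Depth limit h_lim = 1.174 mm = 0.001174 m.
In SI base units: W = 12.70 N, H = 2.850e+08 Pa, K = 8.613e-05.
At the depth limit, V_lim = h_lim·A = 0.001174 · 1.794e-05 = 2.106e-08 m³.
Inverting, life L = V_lim·H/(K·W) = 2.106e-08 · 2.850e+08 / (8.613e-05 · 12.70) = 5488 m.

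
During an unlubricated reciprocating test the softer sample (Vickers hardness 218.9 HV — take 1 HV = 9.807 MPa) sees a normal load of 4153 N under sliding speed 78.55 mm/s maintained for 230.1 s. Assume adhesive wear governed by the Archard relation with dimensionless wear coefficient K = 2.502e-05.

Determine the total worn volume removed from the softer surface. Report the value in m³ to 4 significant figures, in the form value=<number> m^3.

The computation maintains exact precision. Intermediate values are printed rounded. Rounded once at the end to 4 significant figures.
Sliding speed v = 78.55 mm/s = 0.07855 m/s. Distance covered L = v·t = 0.07855 m/s × 230.1 s = 18.07 m.
Hardness H = 218.9 HV × 9.807 MPa/HV = 2147 MPa = 2.147e+09 Pa.
In SI base units: W = 4153 N, H = 2.147e+09 Pa, K = 2.502e-05.
Volume removed: V = K·W·L/H = 2.502e-05 · 4153 · 18.07 / 2.147e+09 = 8.748e-10 m³.

value=8.748e-10 m^3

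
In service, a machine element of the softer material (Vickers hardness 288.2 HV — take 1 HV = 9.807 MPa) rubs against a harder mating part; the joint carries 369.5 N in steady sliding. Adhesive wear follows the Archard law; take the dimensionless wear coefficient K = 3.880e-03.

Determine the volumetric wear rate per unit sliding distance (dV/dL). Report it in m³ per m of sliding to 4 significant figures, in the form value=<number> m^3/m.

value=5.072e-10 m^3/m

All arithmetic maintains full precision — intermediates appear rounded. Rounded just once to 4 significant figures.
Hardness H = 288.2 HV × 9.807 MPa/HV = 2826 MPa = 2.826e+09 Pa.
Expressed in SI base units: W = 369.5 N, H = 2.826e+09 Pa, K = 3.880e-03.
Wear rate dV/dL = K·W/H — distance-free: 3.880e-03 · 369.5 / 2.826e+09 = 5.072e-10 m³/m.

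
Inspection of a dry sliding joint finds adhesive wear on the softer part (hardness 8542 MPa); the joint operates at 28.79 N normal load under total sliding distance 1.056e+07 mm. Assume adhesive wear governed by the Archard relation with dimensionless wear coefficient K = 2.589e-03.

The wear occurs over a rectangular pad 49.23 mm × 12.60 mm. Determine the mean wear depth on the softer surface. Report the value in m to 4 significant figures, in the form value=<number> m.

All working math maintains exact precision. Intermediate values are printed rounded. Rounded once at the end to 4 significant figures.
Convert: Total distance L = 1.056e+07 mm = 1.056e+04 m.
Convert: Hardness H = 8542 MPa = 8.542e+09 Pa.
Convert: Pad sides 49.23 mm × 12.60 mm = 0.04923 m × 0.01260 m. Contact area A = 0.04923 m × 0.01260 m = 6.203e-04 m².
In SI base units, W = 28.79 N, H = 8.542e+09 Pa, K = 2.589e-03.
The Archard volume V = K·W·L/H = 2.589e-03 · 28.79 · 1.056e+04 / 8.542e+09 = 9.215e-08 m³.
Depth of wear h = V/A = 9.215e-08 / 6.203e-04 = 1.486e-04 m.

value=1.486e-04 m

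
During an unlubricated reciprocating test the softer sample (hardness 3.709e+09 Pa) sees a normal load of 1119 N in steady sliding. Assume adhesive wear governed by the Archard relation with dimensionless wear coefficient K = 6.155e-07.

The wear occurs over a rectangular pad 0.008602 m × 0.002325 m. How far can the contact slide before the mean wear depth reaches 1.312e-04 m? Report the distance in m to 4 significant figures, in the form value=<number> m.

value=1.413e+04 m

The computation runs at exact precision; the intermediates are displayed rounded — one last rounding: 4 significant digits.
Contact area A = 0.008602 m × 0.002325 m = 2.000e-05 m².
As SI base values: W = 1119 N, H = 3.709e+09 Pa, K = 6.155e-07.
Allowed volume V_lim = h_lim·A = 1.312e-04 · 2.000e-05 = 2.624e-09 m³.
Sliding life L = V_lim·H/(K·W) = 2.624e-09 · 3.709e+09 / (6.155e-07 · 1119) = 1.413e+04 m.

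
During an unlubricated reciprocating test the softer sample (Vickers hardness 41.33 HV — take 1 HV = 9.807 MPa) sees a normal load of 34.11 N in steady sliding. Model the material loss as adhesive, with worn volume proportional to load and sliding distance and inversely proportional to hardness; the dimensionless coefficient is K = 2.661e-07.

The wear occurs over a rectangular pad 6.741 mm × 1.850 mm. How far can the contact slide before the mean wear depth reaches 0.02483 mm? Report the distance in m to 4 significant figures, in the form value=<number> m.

Intermediates are printed rounded, and every step runs at full float precision — a single final rounding: four significant figures.
Hardness H = 41.33 HV × 9.807 MPa/HV = 405.3 MPa = 4.053e+08 Pa.
Pad sides 6.741 mm × 1.850 mm = 0.006741 m × 0.001850 m. Contact area A = 0.006741 m × 0.001850 m = 1.247e-05 m².
Depth limit h_lim = 0.02483 mm = 2.483e-05 m.
Collected in SI base units: W = 34.11 N, H = 4.053e+08 Pa, K = 2.661e-07.
At the depth limit, V_lim = h_lim·A = 2.483e-05 · 1.247e-05 = 3.097e-10 m³.
Thus life L = V_lim·H/(K·W) = 3.097e-10 · 4.053e+08 / (2.661e-07 · 34.11) = 1.383e+04 m.

value=1.383e+04 m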